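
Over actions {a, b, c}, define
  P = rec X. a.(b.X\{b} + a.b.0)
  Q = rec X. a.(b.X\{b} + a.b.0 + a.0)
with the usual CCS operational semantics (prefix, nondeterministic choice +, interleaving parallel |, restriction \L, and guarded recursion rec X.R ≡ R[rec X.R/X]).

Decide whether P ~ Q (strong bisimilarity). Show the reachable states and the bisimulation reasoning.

P's transition system — 7 states:
  u0 = rec X. a.(b.X\{b} + a.b.0) has moves -a-> u1
  u1 = b.(rec X. a.(b.X\{b} + a.b.0))\{b} + a.b.0 has moves -a-> u2, -b-> u3
  u2 = b.0 has moves -b-> u4
  u3 = (rec X. a.(b.X\{b} + a.b.0))\{b} has moves -a-> u5
  u4 = 0 has moves ∅
  u5 = (b.(rec X. a.(b.X\{b} + a.b.0))\{b} + a.b.0)\{b} has moves -a-> u6
  u6 = (b.0)\{b} has moves ∅
Q's transition system — 8 states:
  v0 = rec X. a.(b.X\{b} + a.b.0 + a.0) has moves -a-> v1
  v1 = b.(rec X. a.(b.X\{b} + a.b.0 + a.0))\{b} + a.b.0 + a.0 has moves -a-> v2, -a-> v3, -b-> v4
  v2 = 0 has moves ∅
  v3 = b.0 has moves -b-> v2
  v4 = (rec X. a.(b.X\{b} + a.b.0 + a.0))\{b} has moves -a-> v5
  v5 = (b.(rec X. a.(b.X\{b} + a.b.0 + a.0))\{b} + a.b.0 + a.0)\{b} has moves -a-> v6, -a-> v7
  v6 = (b.0)\{b} has moves ∅
  v7 = 0\{b} has moves ∅
Partition-refinement fixed point:
  B0 = {u0}
  B1 = {u1}
  B2 = {u3, v4}
  B3 = {u5, v5}
  B4 = {u4, u6, v2, v6, v7}
  B5 = {u2, v3}
  B6 = {v0}
  B7 = {v1}
u0 ∈ B0, v0 ∈ B6 → different blocks

NO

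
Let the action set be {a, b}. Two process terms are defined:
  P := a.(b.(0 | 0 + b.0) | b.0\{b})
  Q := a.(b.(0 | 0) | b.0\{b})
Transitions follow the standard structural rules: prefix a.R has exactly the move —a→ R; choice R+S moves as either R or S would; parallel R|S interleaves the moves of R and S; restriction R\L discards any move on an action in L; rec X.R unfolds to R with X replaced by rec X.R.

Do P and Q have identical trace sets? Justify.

P's transition system — 7 states:
  s0 = a.(b.(0 | 0 + b.0) | b.0\{b}) ⊢ =a=> s1
  s1 = b.(0 | 0 + b.0) | b.0\{b} ⊢ =b=> s2, =b=> s3
  s2 = (0 | 0 + b.0) | b.0\{b} ⊢ =b=> s4, =b=> s5
  s3 = b.(0 | 0 + b.0) | 0\{b} ⊢ =b=> s4
  s4 = (0 | 0 + b.0) | 0\{b} ⊢ =b=> s6
  s5 = 0 | b.0\{b} ⊢ =b=> s6
  s6 = 0 | 0\{b} ⊢ stopped
Q's transition system — 5 states:
  t0 = a.(b.(0 | 0) | b.0\{b}) ⊢ =a=> t1
  t1 = b.(0 | 0) | b.0\{b} ⊢ =b=> t2, =b=> t3
  t2 = 0 | 0 | b.0\{b} ⊢ =b=> t4
  t3 = b.(0 | 0) | 0\{b} ⊢ =b=> t4
  t4 = 0 | 0 | 0\{b} ⊢ stopped
Run σ = ⟨abbb⟩ on P: start {s0}
  step 1 (a): {s1}
  step 2 (b): {s2, s3}
  step 3 (b): {s4, s5}
  step 4 (b): {s6}
  — P admits the full trace.
Run σ = ⟨abbb⟩ on Q: start {t0}
  step 1 (a): {t1}
  step 2 (b): {t2, t3}
  step 3 (b): {t4}
  step 4 (b): no successor for Q

trace-distinct — witness ⟨abbb⟩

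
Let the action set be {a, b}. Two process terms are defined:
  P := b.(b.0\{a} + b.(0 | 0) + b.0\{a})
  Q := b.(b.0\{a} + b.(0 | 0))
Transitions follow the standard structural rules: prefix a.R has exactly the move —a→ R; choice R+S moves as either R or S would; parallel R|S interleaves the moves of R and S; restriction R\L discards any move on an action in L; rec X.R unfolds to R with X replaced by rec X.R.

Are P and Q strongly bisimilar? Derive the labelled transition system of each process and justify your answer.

P ~ Q

P's transition system — 4 states:
  u0 = b.(b.0\{a} + b.(0 | 0) + b.0\{a}) ⊢ --b--▸ u1
  u1 = b.0\{a} + b.(0 | 0) + b.0\{a} ⊢ --b--▸ u2, --b--▸ u3
  u2 = 0 | 0 ⊢ stopped
  u3 = 0\{a} ⊢ stopped
Q's transition system — 4 states:
  v0 = b.(b.0\{a} + b.(0 | 0)) ⊢ --b--▸ v1
  v1 = b.0\{a} + b.(0 | 0) ⊢ --b--▸ v2, --b--▸ v3
  v2 = 0 | 0 ⊢ stopped
  v3 = 0\{a} ⊢ stopped
Bisimilarity quotient blocks:
  B0 = {u0, v0}
  B1 = {u1, v1}
  B2 = {u2, u3, v2, v3}
u0 ∈ B0, v0 ∈ B0 → same block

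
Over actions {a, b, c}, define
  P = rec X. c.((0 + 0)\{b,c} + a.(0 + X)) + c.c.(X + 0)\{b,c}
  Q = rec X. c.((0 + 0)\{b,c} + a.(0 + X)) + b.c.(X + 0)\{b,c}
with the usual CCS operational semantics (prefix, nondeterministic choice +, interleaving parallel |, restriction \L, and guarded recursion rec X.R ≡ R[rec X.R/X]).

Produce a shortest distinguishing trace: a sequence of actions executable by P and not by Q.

cc

P's transition system — 5 states:
  u0 = rec X. c.((0 + 0)\{b,c} + a.(0 + X)) + c.c.(X + 0)\{b,c} | —c→ u1, —c→ u2
  u1 = (0 + 0)\{b,c} + a.(0 + (rec X. c.((0 + 0)\{b,c} + a.(0 + X)) + c.c.(X + 0)\{b,c})) | —a→ u3
  u2 = c.((rec X. c.((0 + 0)\{b,c} + a.(0 + X)) + c.c.(X + 0)\{b,c}) + 0)\{b,c} | —c→ u4
  u3 = 0 + (rec X. c.((0 + 0)\{b,c} + a.(0 + X)) + c.c.(X + 0)\{b,c}) | —c→ u1, —c→ u2
  u4 = ((rec X. c.((0 + 0)\{b,c} + a.(0 + X)) + c.c.(X + 0)\{b,c}) + 0)\{b,c} | ∅
Q's transition system — 5 states:
  v0 = rec X. c.((0 + 0)\{b,c} + a.(0 + X)) + b.c.(X + 0)\{b,c} | —b→ v1, —c→ v2
  v1 = c.((rec X. c.((0 + 0)\{b,c} + a.(0 + X)) + b.c.(X + 0)\{b,c}) + 0)\{b,c} | —c→ v3
  v2 = (0 + 0)\{b,c} + a.(0 + (rec X. c.((0 + 0)\{b,c} + a.(0 + X)) + b.c.(X + 0)\{b,c})) | —a→ v4
  v3 = ((rec X. c.((0 + 0)\{b,c} + a.(0 + X)) + b.c.(X + 0)\{b,c}) + 0)\{b,c} | ∅
  v4 = 0 + (rec X. c.((0 + 0)\{b,c} + a.(0 + X)) + b.c.(X + 0)\{b,c}) | —b→ v1, —c→ v2
Run σ = ⟨cc⟩ on P: start {u0}
  [1] c ⇒ {u1, u2}
  [2] c ⇒ {u4}
  — P admits the full trace.
Run σ = ⟨cc⟩ on Q: start {v0}
  [1] c ⇒ {v2}
  [2] c ⇒ ∅  — Q cannot continue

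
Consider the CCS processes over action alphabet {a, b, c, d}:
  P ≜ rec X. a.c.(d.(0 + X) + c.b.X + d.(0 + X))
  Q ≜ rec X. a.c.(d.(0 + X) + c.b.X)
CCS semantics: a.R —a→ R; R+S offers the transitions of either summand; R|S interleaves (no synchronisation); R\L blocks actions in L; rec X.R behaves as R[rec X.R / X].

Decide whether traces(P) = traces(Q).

YES

P's transition system — 5 states:
  p0 = rec X. a.c.(d.(0 + X) + c.b.X + d.(0 + X)) has moves =a=> p1
  p1 = c.(d.(0 + (rec X. a.c.(d.(0 + X) + c.b.X + d.(0 + X)))) + c.b.(rec X. a.c.(d.(0 + X) + c.b.X + d.(0 + X))) + d.(0 + (rec X. a.c.(d.(0 + X) + c.b.X + d.(0 + X))))) has moves =c=> p2
  p2 = d.(0 + (rec X. a.c.(d.(0 + X) + c.b.X + d.(0 + X)))) + c.b.(rec X. a.c.(d.(0 + X) + c.b.X + d.(0 + X))) + d.(0 + (rec X. a.c.(d.(0 + X) + c.b.X + d.(0 + X)))) has moves =c=> p3, =d=> p4
  p3 = b.(rec X. a.c.(d.(0 + X) + c.b.X + d.(0 + X))) has moves =b=> p0
  p4 = 0 + (rec X. a.c.(d.(0 + X) + c.b.X + d.(0 + X))) has moves =a=> p1
Q's transition system — 5 states:
  q0 = rec X. a.c.(d.(0 + X) + c.b.X) has moves =a=> q1
  q1 = c.(d.(0 + (rec X. a.c.(d.(0 + X) + c.b.X))) + c.b.(rec X. a.c.(d.(0 + X) + c.b.X))) has moves =c=> q2
  q2 = d.(0 + (rec X. a.c.(d.(0 + X) + c.b.X))) + c.b.(rec X. a.c.(d.(0 + X) + c.b.X)) has moves =c=> q3, =d=> q4
  q3 = b.(rec X. a.c.(d.(0 + X) + c.b.X)) has moves =b=> q0
  q4 = 0 + (rec X. a.c.(d.(0 + X) + c.b.X)) has moves =a=> q1
Coarsest stable partition (strong bisimilarity classes):
  B0 = {p0, p4, q0, q4}
  B1 = {p1, q1}
  B2 = {p2, q2}
  B3 = {p3, q3}
p0 ∈ B0, q0 ∈ B0 → same block
Bisimilar ⇒ trace-equivalent.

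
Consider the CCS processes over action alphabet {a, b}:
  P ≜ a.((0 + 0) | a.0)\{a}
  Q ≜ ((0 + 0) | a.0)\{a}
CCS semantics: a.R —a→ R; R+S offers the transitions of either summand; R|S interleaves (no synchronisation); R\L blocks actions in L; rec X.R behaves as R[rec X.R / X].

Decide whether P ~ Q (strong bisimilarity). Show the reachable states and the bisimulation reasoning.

NO

Reachable graph of P (2 states):
  s0 = a.((0 + 0) | a.0)\{a} :: --a--▸ s1
  s1 = ((0 + 0) | a.0)\{a} :: deadlocked
Reachable graph of Q (1 states):
  t0 = ((0 + 0) | a.0)\{a} :: deadlocked
Coarsest stable partition (strong bisimilarity classes):
  B0 = {s0}
  B1 = {s1, t0}
s0 ∈ B0, t0 ∈ B1 → different blocks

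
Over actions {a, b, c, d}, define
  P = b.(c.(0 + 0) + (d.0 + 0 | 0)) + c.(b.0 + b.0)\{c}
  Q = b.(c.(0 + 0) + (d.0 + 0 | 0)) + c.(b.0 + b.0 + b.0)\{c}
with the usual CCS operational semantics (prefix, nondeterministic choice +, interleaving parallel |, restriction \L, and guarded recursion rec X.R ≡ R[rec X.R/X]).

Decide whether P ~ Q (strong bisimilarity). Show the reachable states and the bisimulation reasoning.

P's transition system — 6 states:
  p0 = b.(c.(0 + 0) + (d.0 + 0 | 0)) + c.(b.0 + b.0)\{c} has moves =b=> p1, =c=> p2
  p1 = c.(0 + 0) + (d.0 + 0 | 0) has moves =c=> p3, =d=> p4
  p2 = (b.0 + b.0)\{c} has moves =b=> p5
  p3 = 0 + 0 has moves (no moves)
  p4 = 0 has moves (no moves)
  p5 = 0\{c} has moves (no moves)
Q's transition system — 6 states:
  q0 = b.(c.(0 + 0) + (d.0 + 0 | 0)) + c.(b.0 + b.0 + b.0)\{c} has moves =b=> q1, =c=> q2
  q1 = c.(0 + 0) + (d.0 + 0 | 0) has moves =c=> q3, =d=> q4
  q2 = (b.0 + b.0 + b.0)\{c} has moves =b=> q5
  q3 = 0 + 0 has moves (no moves)
  q4 = 0 has moves (no moves)
  q5 = 0\{c} has moves (no moves)
Coarsest stable partition (strong bisimilarity classes):
  B0 = {p0, q0}
  B1 = {p1, q1}
  B2 = {p3, p4, p5, q3, q4, q5}
  B3 = {p2, q2}
p0 ∈ B0, q0 ∈ B0 → same block

P ~ Q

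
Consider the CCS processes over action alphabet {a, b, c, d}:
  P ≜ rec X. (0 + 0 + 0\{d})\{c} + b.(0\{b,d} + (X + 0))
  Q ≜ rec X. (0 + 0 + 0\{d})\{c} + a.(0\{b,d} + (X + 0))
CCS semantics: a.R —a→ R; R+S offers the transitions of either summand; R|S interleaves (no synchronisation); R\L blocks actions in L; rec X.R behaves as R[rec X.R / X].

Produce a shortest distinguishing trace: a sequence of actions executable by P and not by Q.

P's transition system — 2 states:
  p0 = rec X. (0 + 0 + 0\{d})\{c} + b.(0\{b,d} + (X + 0)) has moves --b--▸ p1
  p1 = 0\{b,d} + ((rec X. (0 + 0 + 0\{d})\{c} + b.(0\{b,d} + (X + 0))) + 0) has moves --b--▸ p1
Q's transition system — 2 states:
  q0 = rec X. (0 + 0 + 0\{d})\{c} + a.(0\{b,d} + (X + 0)) has moves --a--▸ q1
  q1 = 0\{b,d} + ((rec X. (0 + 0 + 0\{d})\{c} + a.(0\{b,d} + (X + 0))) + 0) has moves --a--▸ q1
Run σ = ⟨b⟩ on P: start {p0}
  [1] b ⇒ {p1}
  P completes σ.
Run σ = ⟨b⟩ on Q: start {q0}
  [1] b ⇒ no successor for Q

b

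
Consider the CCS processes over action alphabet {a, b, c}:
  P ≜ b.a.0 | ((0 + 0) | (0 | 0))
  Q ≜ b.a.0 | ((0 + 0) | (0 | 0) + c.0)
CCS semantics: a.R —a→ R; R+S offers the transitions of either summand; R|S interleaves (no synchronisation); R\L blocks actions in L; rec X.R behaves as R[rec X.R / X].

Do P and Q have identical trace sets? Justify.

NO — witness ⟨c⟩

P's transition system — 3 states:
  u0 = b.a.0 | ((0 + 0) | (0 | 0)) ⊢ -b-> u1
  u1 = a.0 | ((0 + 0) | (0 | 0)) ⊢ -a-> u2
  u2 = 0 | ((0 + 0) | (0 | 0)) ⊢ deadlocked
Q's transition system — 6 states:
  v0 = b.a.0 | ((0 + 0) | (0 | 0) + c.0) ⊢ -b-> v1, -c-> v2
  v1 = a.0 | ((0 + 0) | (0 | 0) + c.0) ⊢ -a-> v3, -c-> v4
  v2 = b.a.0 | 0 ⊢ -b-> v4
  v3 = 0 | ((0 + 0) | (0 | 0) + c.0) ⊢ -c-> v5
  v4 = a.0 | 0 ⊢ -a-> v5
  v5 = 0 | 0 ⊢ deadlocked
Executing c from Q (initial set {v0}):
  step 1 (c): {v2}
  — Q admits the full trace.
Executing c from P (initial set {u0}):
  step 1 (c): ∅  — P cannot continue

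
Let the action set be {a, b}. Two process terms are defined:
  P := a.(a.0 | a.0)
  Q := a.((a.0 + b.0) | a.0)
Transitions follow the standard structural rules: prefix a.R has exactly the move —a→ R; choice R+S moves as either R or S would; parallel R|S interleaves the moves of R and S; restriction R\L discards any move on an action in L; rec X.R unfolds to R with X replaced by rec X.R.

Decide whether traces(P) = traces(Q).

trace-distinct — witness ⟨ab⟩

Reachable graph of P (5 states):
  u0 = a.(a.0 | a.0) | -a-> u1
  u1 = a.0 | a.0 | -a-> u2, -a-> u3
  u2 = 0 | a.0 | -a-> u4
  u3 = a.0 | 0 | -a-> u4
  u4 = 0 | 0 | ·
Reachable graph of Q (5 states):
  v0 = a.((a.0 + b.0) | a.0) | -a-> v1
  v1 = (a.0 + b.0) | a.0 | -a-> v2, -a-> v3, -b-> v3
  v2 = (a.0 + b.0) | 0 | -a-> v4, -b-> v4
  v3 = 0 | a.0 | -a-> v4
  v4 = 0 | 0 | ·
Executing ab from Q (initial set {v0}):
  after a @ step 1: {v1}
  after b @ step 2: {v3}
  — Q admits the full trace.
Executing ab from P (initial set {u0}):
  after a @ step 1: {u1}
  after b @ step 2: ∅  — P cannot continue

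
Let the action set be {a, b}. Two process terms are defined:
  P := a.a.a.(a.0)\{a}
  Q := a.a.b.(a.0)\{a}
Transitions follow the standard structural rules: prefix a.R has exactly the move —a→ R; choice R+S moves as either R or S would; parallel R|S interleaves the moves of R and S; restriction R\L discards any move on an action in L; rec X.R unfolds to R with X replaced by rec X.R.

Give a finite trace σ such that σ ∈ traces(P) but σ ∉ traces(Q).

aaa

LTS(P): 4 reachable states
  u0 = a.a.a.(a.0)\{a} → -a-> u1
  u1 = a.a.(a.0)\{a} → -a-> u2
  u2 = a.(a.0)\{a} → -a-> u3
  u3 = (a.0)\{a} → (no moves)
LTS(Q): 4 reachable states
  v0 = a.a.b.(a.0)\{a} → -a-> v1
  v1 = a.b.(a.0)\{a} → -a-> v2
  v2 = b.(a.0)\{a} → -b-> v3
  v3 = (a.0)\{a} → (no moves)
Run σ = ⟨aaa⟩ on P: start {u0}
  after a @ step 1: {u1}
  after a @ step 2: {u2}
  after a @ step 3: {u3}
  ✓ P
Run σ = ⟨aaa⟩ on Q: start {v0}
  after a @ step 1: {v1}
  after a @ step 2: {v2}
  after a @ step 3: no successor for Q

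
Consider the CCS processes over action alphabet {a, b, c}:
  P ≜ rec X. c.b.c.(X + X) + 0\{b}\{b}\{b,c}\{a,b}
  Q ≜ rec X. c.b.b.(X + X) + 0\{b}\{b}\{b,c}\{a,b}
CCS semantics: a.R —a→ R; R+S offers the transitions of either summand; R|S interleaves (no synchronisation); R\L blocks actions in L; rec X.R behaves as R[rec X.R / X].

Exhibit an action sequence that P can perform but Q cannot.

cbc

Reachable graph of P (4 states):
  m0 = rec X. c.b.c.(X + X) + 0\{b}\{b}\{b,c}\{a,b} ⊢ =c=> m1
  m1 = b.c.((rec X. c.b.c.(X + X) + 0\{b}\{b}\{b,c}\{a,b}) + (rec X. c.b.c.(X + X) + 0\{b}\{b}\{b,c}\{a,b})) ⊢ =b=> m2
  m2 = c.((rec X. c.b.c.(X + X) + 0\{b}\{b}\{b,c}\{a,b}) + (rec X. c.b.c.(X + X) + 0\{b}\{b}\{b,c}\{a,b})) ⊢ =c=> m3
  m3 = (rec X. c.b.c.(X + X) + 0\{b}\{b}\{b,c}\{a,b}) + (rec X. c.b.c.(X + X) + 0\{b}\{b}\{b,c}\{a,b}) ⊢ =c=> m1
Reachable graph of Q (4 states):
  n0 = rec X. c.b.b.(X + X) + 0\{b}\{b}\{b,c}\{a,b} ⊢ =c=> n1
  n1 = b.b.((rec X. c.b.b.(X + X) + 0\{b}\{b}\{b,c}\{a,b}) + (rec X. c.b.b.(X + X) + 0\{b}\{b}\{b,c}\{a,b})) ⊢ =b=> n2
  n2 = b.((rec X. c.b.b.(X + X) + 0\{b}\{b}\{b,c}\{a,b}) + (rec X. c.b.b.(X + X) + 0\{b}\{b}\{b,c}\{a,b})) ⊢ =b=> n3
  n3 = (rec X. c.b.b.(X + X) + 0\{b}\{b}\{b,c}\{a,b}) + (rec X. c.b.b.(X + X) + 0\{b}\{b}\{b,c}\{a,b}) ⊢ =c=> n1
Run σ = ⟨cbc⟩ on P: start {m0}
  step 1 (c): {m1}
  step 2 (b): {m2}
  step 3 (c): {m3}
  P completes σ.
Run σ = ⟨cbc⟩ on Q: start {n0}
  step 1 (c): {n1}
  step 2 (b): {n2}
  step 3 (c): ∅  — Q cannot continue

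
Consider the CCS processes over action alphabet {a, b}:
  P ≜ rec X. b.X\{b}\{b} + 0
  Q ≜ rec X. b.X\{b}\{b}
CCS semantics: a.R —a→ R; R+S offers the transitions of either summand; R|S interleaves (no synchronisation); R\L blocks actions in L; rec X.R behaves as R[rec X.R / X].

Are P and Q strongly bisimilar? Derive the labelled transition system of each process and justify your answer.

LTS(P): 2 reachable states
  s0 = rec X. b.X\{b}\{b} + 0 has moves --b--▸ s1
  s1 = (rec X. b.X\{b}\{b} + 0)\{b}\{b} has moves stopped
LTS(Q): 2 reachable states
  t0 = rec X. b.X\{b}\{b} has moves --b--▸ t1
  t1 = (rec X. b.X\{b}\{b})\{b}\{b} has moves stopped
Coarsest stable partition (strong bisimilarity classes):
  B0 = {s0, t0}
  B1 = {s1, t1}
s0 ∈ B0, t0 ∈ B0 → same block

bisimilar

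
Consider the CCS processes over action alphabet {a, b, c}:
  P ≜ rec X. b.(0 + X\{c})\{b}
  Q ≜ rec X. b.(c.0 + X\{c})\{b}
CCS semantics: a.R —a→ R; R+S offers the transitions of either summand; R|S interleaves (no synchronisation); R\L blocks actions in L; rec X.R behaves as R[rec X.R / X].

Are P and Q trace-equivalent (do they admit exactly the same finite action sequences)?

LTS(P): 2 reachable states
  p0 = rec X. b.(0 + X\{c})\{b} → ··b··> p1
  p1 = (0 + (rec X. b.(0 + X\{c})\{b})\{c})\{b} → ·
LTS(Q): 3 reachable states
  q0 = rec X. b.(c.0 + X\{c})\{b} → ··b··> q1
  q1 = (c.0 + (rec X. b.(c.0 + X\{c})\{b})\{c})\{b} → ··c··> q2
  q2 = 0\{b} → ·
Run σ = ⟨bc⟩ on Q: start {q0}
  after b @ step 1: {q1}
  after c @ step 2: {q2}
  Q completes σ.
Run σ = ⟨bc⟩ on P: start {p0}
  after b @ step 1: {p1}
  after c @ step 2: ∅  — P cannot continue

trace-distinct — witness ⟨bc⟩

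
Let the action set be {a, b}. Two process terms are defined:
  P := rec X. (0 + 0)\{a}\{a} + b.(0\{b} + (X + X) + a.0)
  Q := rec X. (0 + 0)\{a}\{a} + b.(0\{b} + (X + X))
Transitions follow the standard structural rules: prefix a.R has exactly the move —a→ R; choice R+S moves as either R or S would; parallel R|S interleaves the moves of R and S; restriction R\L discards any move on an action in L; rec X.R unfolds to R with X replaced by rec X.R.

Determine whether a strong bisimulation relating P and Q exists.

not bisimilar

Reachable graph of P (3 states):
  s0 = rec X. (0 + 0)\{a}\{a} + b.(0\{b} + (X + X) + a.0) → =b=> s1
  s1 = 0\{b} + ((rec X. (0 + 0)\{a}\{a} + b.(0\{b} + (X + X) + a.0)) + (rec X. (0 + 0)\{a}\{a} + b.(0\{b} + (X + X) + a.0))) + a.0 → =a=> s2, =b=> s1
  s2 = 0 → ·
Reachable graph of Q (2 states):
  t0 = rec X. (0 + 0)\{a}\{a} + b.(0\{b} + (X + X)) → =b=> t1
  t1 = 0\{b} + ((rec X. (0 + 0)\{a}\{a} + b.(0\{b} + (X + X))) + (rec X. (0 + 0)\{a}\{a} + b.(0\{b} + (X + X)))) → =b=> t1
Bisimilarity quotient blocks:
  B0 = {s0}
  B1 = {s1}
  B2 = {s2}
  B3 = {t0, t1}
s0 ∈ B0, t0 ∈ B3 → different blocks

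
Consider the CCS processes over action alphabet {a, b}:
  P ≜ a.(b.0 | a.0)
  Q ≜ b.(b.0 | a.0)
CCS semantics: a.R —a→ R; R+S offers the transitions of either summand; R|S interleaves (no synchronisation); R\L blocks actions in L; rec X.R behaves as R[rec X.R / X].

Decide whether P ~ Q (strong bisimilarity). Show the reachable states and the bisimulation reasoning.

P ≁ Q

P's transition system — 5 states:
  p0 = a.(b.0 | a.0) ⊢ ··a··> p1
  p1 = b.0 | a.0 ⊢ ··a··> p2, ··b··> p3
  p2 = b.0 | 0 ⊢ ··b··> p4
  p3 = 0 | a.0 ⊢ ··a··> p4
  p4 = 0 | 0 ⊢ stopped
Q's transition system — 5 states:
  q0 = b.(b.0 | a.0) ⊢ ··b··> q1
  q1 = b.0 | a.0 ⊢ ··a··> q2, ··b··> q3
  q2 = b.0 | 0 ⊢ ··b··> q4
  q3 = 0 | a.0 ⊢ ··a··> q4
  q4 = 0 | 0 ⊢ stopped
Coarsest stable partition (strong bisimilarity classes):
  B0 = {p0}
  B1 = {p1, q1}
  B2 = {p3, q3}
  B3 = {p4, q4}
  B4 = {p2, q2}
  B5 = {q0}
p0 ∈ B0, q0 ∈ B5 → different blocks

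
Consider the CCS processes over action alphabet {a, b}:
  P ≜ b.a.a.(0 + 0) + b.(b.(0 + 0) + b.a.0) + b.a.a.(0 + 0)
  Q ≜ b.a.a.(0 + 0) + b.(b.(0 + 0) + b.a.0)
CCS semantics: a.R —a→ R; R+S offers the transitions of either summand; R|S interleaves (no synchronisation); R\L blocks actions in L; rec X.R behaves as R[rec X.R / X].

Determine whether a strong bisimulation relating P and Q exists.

P's transition system — 7 states:
  u0 = b.a.a.(0 + 0) + b.(b.(0 + 0) + b.a.0) + b.a.a.(0 + 0) has moves ··b··> u1, ··b··> u2
  u1 = a.a.(0 + 0) has moves ··a··> u3
  u2 = b.(0 + 0) + b.a.0 has moves ··b··> u4, ··b··> u5
  u3 = a.(0 + 0) has moves ··a··> u4
  u4 = 0 + 0 has moves stopped
  u5 = a.0 has moves ··a··> u6
  u6 = 0 has moves stopped
Q's transition system — 7 states:
  v0 = b.a.a.(0 + 0) + b.(b.(0 + 0) + b.a.0) has moves ··b··> v1, ··b··> v2
  v1 = a.a.(0 + 0) has moves ··a··> v3
  v2 = b.(0 + 0) + b.a.0 has moves ··b··> v4, ··b··> v5
  v3 = a.(0 + 0) has moves ··a··> v4
  v4 = 0 + 0 has moves stopped
  v5 = a.0 has moves ··a··> v6
  v6 = 0 has moves stopped
Coarsest stable partition (strong bisimilarity classes):
  B0 = {u0, v0}
  B1 = {u1, v1}
  B2 = {u3, u5, v3, v5}
  B3 = {u4, u6, v4, v6}
  B4 = {u2, v2}
u0 ∈ B0, v0 ∈ B0 → same block

P ~ Q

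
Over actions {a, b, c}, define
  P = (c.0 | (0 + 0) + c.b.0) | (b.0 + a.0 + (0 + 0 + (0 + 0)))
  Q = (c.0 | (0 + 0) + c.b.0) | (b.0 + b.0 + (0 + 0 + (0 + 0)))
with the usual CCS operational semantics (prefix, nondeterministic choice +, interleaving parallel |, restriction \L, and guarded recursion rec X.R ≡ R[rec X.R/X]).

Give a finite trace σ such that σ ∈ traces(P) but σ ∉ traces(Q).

Reachable graph of P (8 states):
  p0 = (c.0 | (0 + 0) + c.b.0) | (b.0 + a.0 + (0 + 0 + (0 + 0))) → --a--▸ p1, --b--▸ p1, --c--▸ p2, --c--▸ p3
  p1 = (c.0 | (0 + 0) + c.b.0) | 0 → --c--▸ p4, --c--▸ p5
  p2 = 0 | (0 + 0) | (b.0 + a.0 + (0 + 0 + (0 + 0))) → --a--▸ p4, --b--▸ p4
  p3 = b.0 | (b.0 + a.0 + (0 + 0 + (0 + 0))) → --a--▸ p5, --b--▸ p5, --b--▸ p6
  p4 = 0 | (0 + 0) | 0 → (no moves)
  p5 = b.0 | 0 → --b--▸ p7
  p6 = 0 | (b.0 + a.0 + (0 + 0 + (0 + 0))) → --a--▸ p7, --b--▸ p7
  p7 = 0 | 0 → (no moves)
Reachable graph of Q (8 states):
  q0 = (c.0 | (0 + 0) + c.b.0) | (b.0 + b.0 + (0 + 0 + (0 + 0))) → --b--▸ q1, --c--▸ q2, --c--▸ q3
  q1 = (c.0 | (0 + 0) + c.b.0) | 0 → --c--▸ q4, --c--▸ q5
  q2 = 0 | (0 + 0) | (b.0 + b.0 + (0 + 0 + (0 + 0))) → --b--▸ q4
  q3 = b.0 | (b.0 + b.0 + (0 + 0 + (0 + 0))) → --b--▸ q5, --b--▸ q6
  q4 = 0 | (0 + 0) | 0 → (no moves)
  q5 = b.0 | 0 → --b--▸ q7
  q6 = 0 | (b.0 + b.0 + (0 + 0 + (0 + 0))) → --b--▸ q7
  q7 = 0 | 0 → (no moves)
Trace ⟨a⟩ through P, begin at {p0}:
  step 1 (a): {p1}
  P completes σ.
Trace ⟨a⟩ through Q, begin at {q0}:
  step 1 (a): ∅ (Q stuck)

a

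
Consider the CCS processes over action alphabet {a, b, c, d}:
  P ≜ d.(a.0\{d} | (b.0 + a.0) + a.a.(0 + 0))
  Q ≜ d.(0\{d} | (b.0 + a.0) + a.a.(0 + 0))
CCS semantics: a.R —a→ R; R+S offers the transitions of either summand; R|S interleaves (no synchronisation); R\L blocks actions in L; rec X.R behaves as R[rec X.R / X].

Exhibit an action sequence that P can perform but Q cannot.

dab

P's transition system — 7 states:
  m0 = d.(a.0\{d} | (b.0 + a.0) + a.a.(0 + 0)) :: —d→ m1
  m1 = a.0\{d} | (b.0 + a.0) + a.a.(0 + 0) :: —a→ m2, —a→ m3, —a→ m4, —b→ m4
  m2 = 0\{d} | (b.0 + a.0) :: —a→ m5, —b→ m5
  m3 = a.(0 + 0) :: —a→ m6
  m4 = a.0\{d} | 0 :: —a→ m5
  m5 = 0\{d} | 0 :: ∅
  m6 = 0 + 0 :: ∅
Q's transition system — 5 states:
  n0 = d.(0\{d} | (b.0 + a.0) + a.a.(0 + 0)) :: —d→ n1
  n1 = 0\{d} | (b.0 + a.0) + a.a.(0 + 0) :: —a→ n2, —a→ n3, —b→ n2
  n2 = 0\{d} | 0 :: ∅
  n3 = a.(0 + 0) :: —a→ n4
  n4 = 0 + 0 :: ∅
Trace ⟨dab⟩ through P, begin at {m0}:
  after d @ step 1: {m1}
  after a @ step 2: {m2, m3, m4}
  after b @ step 3: {m5}
  — P admits the full trace.
Trace ⟨dab⟩ through Q, begin at {n0}:
  after d @ step 1: {n1}
  after a @ step 2: {n2, n3}
  after b @ step 3: ∅ (Q stuck)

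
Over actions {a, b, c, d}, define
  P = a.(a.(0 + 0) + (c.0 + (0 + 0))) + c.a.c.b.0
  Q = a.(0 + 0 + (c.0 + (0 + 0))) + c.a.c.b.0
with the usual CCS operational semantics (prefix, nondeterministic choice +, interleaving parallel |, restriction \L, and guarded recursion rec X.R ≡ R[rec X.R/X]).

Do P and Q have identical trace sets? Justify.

Reachable graph of P (7 states):
  m0 = a.(a.(0 + 0) + (c.0 + (0 + 0))) + c.a.c.b.0 ⊢ ··a··> m1, ··c··> m2
  m1 = a.(0 + 0) + (c.0 + (0 + 0)) ⊢ ··a··> m3, ··c··> m4
  m2 = a.c.b.0 ⊢ ··a··> m5
  m3 = 0 + 0 ⊢ deadlocked
  m4 = 0 ⊢ deadlocked
  m5 = c.b.0 ⊢ ··c··> m6
  m6 = b.0 ⊢ ··b··> m4
Reachable graph of Q (6 states):
  n0 = a.(0 + 0 + (c.0 + (0 + 0))) + c.a.c.b.0 ⊢ ··a··> n1, ··c··> n2
  n1 = 0 + 0 + (c.0 + (0 + 0)) ⊢ ··c··> n3
  n2 = a.c.b.0 ⊢ ··a··> n4
  n3 = 0 ⊢ deadlocked
  n4 = c.b.0 ⊢ ··c··> n5
  n5 = b.0 ⊢ ··b··> n3
Trace ⟨aa⟩ through P, begin at {m0}:
  [1] a ⇒ {m1}
  [2] a ⇒ {m3}
  — P admits the full trace.
Trace ⟨aa⟩ through Q, begin at {n0}:
  [1] a ⇒ {n1}
  [2] a ⇒ ∅  — Q cannot continue

NO — witness ⟨aa⟩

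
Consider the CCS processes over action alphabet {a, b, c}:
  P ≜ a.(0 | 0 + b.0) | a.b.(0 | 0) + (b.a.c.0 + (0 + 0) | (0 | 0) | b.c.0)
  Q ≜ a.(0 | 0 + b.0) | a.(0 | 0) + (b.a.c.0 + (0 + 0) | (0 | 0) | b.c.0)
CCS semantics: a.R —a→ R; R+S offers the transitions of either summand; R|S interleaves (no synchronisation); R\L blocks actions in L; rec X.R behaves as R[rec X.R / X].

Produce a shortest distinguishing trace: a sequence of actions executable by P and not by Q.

aabb

P's transition system — 14 states:
  m0 = a.(0 | 0 + b.0) | a.b.(0 | 0) + (b.a.c.0 + (0 + 0) | (0 | 0) | b.c.0) :: --a--▸ m1, --a--▸ m2, --b--▸ m3, --b--▸ m4
  m1 = (0 | 0 + b.0) | a.b.(0 | 0) :: --a--▸ m5, --b--▸ m6
  m2 = a.(0 | 0 + b.0) | b.(0 | 0) :: --a--▸ m5, --b--▸ m7
  m3 = (0 + 0) | (0 | 0) | c.0 :: --c--▸ m8
  m4 = a.c.0 :: --a--▸ m9
  m5 = (0 | 0 + b.0) | b.(0 | 0) :: --b--▸ m10, --b--▸ m11
  m6 = 0 | a.b.(0 | 0) :: --a--▸ m11
  m7 = a.(0 | 0 + b.0) | (0 | 0) :: --a--▸ m10
  m8 = (0 + 0) | (0 | 0) | 0 :: (no moves)
  m9 = c.0 :: --c--▸ m12
  m10 = (0 | 0 + b.0) | (0 | 0) :: --b--▸ m13
  m11 = 0 | b.(0 | 0) :: --b--▸ m13
  m12 = 0 :: (no moves)
  m13 = 0 | (0 | 0) :: (no moves)
Q's transition system — 11 states:
  n0 = a.(0 | 0 + b.0) | a.(0 | 0) + (b.a.c.0 + (0 + 0) | (0 | 0) | b.c.0) :: --a--▸ n1, --a--▸ n2, --b--▸ n3, --b--▸ n4
  n1 = (0 | 0 + b.0) | a.(0 | 0) :: --a--▸ n5, --b--▸ n6
  n2 = a.(0 | 0 + b.0) | (0 | 0) :: --a--▸ n5
  n3 = (0 + 0) | (0 | 0) | c.0 :: --c--▸ n7
  n4 = a.c.0 :: --a--▸ n8
  n5 = (0 | 0 + b.0) | (0 | 0) :: --b--▸ n9
  n6 = 0 | a.(0 | 0) :: --a--▸ n9
  n7 = (0 + 0) | (0 | 0) | 0 :: (no moves)
  n8 = c.0 :: --c--▸ n10
  n9 = 0 | (0 | 0) :: (no moves)
  n10 = 0 :: (no moves)
Run σ = ⟨aabb⟩ on P: start {m0}
  [1] a ⇒ {m1, m2}
  [2] a ⇒ {m5}
  [3] b ⇒ {m10, m11}
  [4] b ⇒ {m13}
  — P admits the full trace.
Run σ = ⟨aabb⟩ on Q: start {n0}
  [1] a ⇒ {n1, n2}
  [2] a ⇒ {n5}
  [3] b ⇒ {n9}
  [4] b ⇒ ∅  — Q cannot continue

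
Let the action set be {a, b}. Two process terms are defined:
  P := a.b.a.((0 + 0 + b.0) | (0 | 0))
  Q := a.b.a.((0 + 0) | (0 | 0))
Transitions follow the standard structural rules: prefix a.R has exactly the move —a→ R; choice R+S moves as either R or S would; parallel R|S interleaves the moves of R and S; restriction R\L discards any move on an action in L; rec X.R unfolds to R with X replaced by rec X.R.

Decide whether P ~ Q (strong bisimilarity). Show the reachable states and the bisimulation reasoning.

Reachable graph of P (5 states):
  m0 = a.b.a.((0 + 0 + b.0) | (0 | 0)) → ··a··> m1
  m1 = b.a.((0 + 0 + b.0) | (0 | 0)) → ··b··> m2
  m2 = a.((0 + 0 + b.0) | (0 | 0)) → ··a··> m3
  m3 = (0 + 0 + b.0) | (0 | 0) → ··b··> m4
  m4 = 0 | (0 | 0) → ∅
Reachable graph of Q (4 states):
  n0 = a.b.a.((0 + 0) | (0 | 0)) → ··a··> n1
  n1 = b.a.((0 + 0) | (0 | 0)) → ··b··> n2
  n2 = a.((0 + 0) | (0 | 0)) → ··a··> n3
  n3 = (0 + 0) | (0 | 0) → ∅
Partition-refinement fixed point:
  B0 = {m0}
  B1 = {m1}
  B2 = {m2}
  B3 = {m3}
  B4 = {m4, n3}
  B5 = {n0}
  B6 = {n1}
  B7 = {n2}
m0 ∈ B0, n0 ∈ B5 → different blocks

P ≁ Q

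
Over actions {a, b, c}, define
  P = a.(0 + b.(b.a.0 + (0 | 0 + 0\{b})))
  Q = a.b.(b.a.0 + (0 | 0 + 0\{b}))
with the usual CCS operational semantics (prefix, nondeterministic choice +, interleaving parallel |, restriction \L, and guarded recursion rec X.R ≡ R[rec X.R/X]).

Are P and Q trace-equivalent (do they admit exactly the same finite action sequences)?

Reachable graph of P (5 states):
  u0 = a.(0 + b.(b.a.0 + (0 | 0 + 0\{b}))) ⊢ -a-> u1
  u1 = 0 + b.(b.a.0 + (0 | 0 + 0\{b})) ⊢ -b-> u2
  u2 = b.a.0 + (0 | 0 + 0\{b}) ⊢ -b-> u3
  u3 = a.0 ⊢ -a-> u4
  u4 = 0 ⊢ ·
Reachable graph of Q (5 states):
  v0 = a.b.(b.a.0 + (0 | 0 + 0\{b})) ⊢ -a-> v1
  v1 = b.(b.a.0 + (0 | 0 + 0\{b})) ⊢ -b-> v2
  v2 = b.a.0 + (0 | 0 + 0\{b}) ⊢ -b-> v3
  v3 = a.0 ⊢ -a-> v4
  v4 = 0 ⊢ ·
Bisimilarity quotient blocks:
  B0 = {u0, v0}
  B1 = {u1, v1}
  B2 = {u2, v2}
  B3 = {u3, v3}
  B4 = {u4, v4}
u0 ∈ B0, v0 ∈ B0 → same block
Bisimilar ⇒ trace-equivalent.

traces(P) = traces(Q)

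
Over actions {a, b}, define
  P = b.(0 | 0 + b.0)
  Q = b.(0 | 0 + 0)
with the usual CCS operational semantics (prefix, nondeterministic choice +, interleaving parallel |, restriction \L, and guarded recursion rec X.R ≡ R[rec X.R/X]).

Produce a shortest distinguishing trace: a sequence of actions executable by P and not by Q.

P's transition system — 3 states:
  u0 = b.(0 | 0 + b.0) :: --b--▸ u1
  u1 = 0 | 0 + b.0 :: --b--▸ u2
  u2 = 0 :: ∅
Q's transition system — 2 states:
  v0 = b.(0 | 0 + 0) :: --b--▸ v1
  v1 = 0 | 0 + 0 :: ∅
Executing bb from P (initial set {u0}):
  after b @ step 1: {u1}
  after b @ step 2: {u2}
  P completes σ.
Executing bb from Q (initial set {v0}):
  after b @ step 1: {v1}
  after b @ step 2: ∅ (Q stuck)

bb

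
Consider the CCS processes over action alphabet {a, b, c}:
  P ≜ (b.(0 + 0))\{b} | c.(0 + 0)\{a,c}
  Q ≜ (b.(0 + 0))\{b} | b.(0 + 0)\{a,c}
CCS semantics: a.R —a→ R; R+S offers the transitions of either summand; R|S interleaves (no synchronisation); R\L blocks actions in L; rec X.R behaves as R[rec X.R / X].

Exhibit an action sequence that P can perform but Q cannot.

c

P's transition system — 2 states:
  p0 = (b.(0 + 0))\{b} | c.(0 + 0)\{a,c} ⊢ —c→ p1
  p1 = (b.(0 + 0))\{b} | (0 + 0)\{a,c} ⊢ (no moves)
Q's transition system — 2 states:
  q0 = (b.(0 + 0))\{b} | b.(0 + 0)\{a,c} ⊢ —b→ q1
  q1 = (b.(0 + 0))\{b} | (0 + 0)\{a,c} ⊢ (no moves)
Trace ⟨c⟩ through P, begin at {p0}:
  step 1 (c): {p1}
  P completes σ.
Trace ⟨c⟩ through Q, begin at {q0}:
  step 1 (c): ∅ (Q stuck)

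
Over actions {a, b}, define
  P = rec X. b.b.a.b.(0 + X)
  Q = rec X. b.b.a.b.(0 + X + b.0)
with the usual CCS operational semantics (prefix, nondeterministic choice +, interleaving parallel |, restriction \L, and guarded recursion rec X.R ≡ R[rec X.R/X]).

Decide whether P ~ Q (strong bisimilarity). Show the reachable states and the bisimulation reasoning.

LTS(P): 5 reachable states
  u0 = rec X. b.b.a.b.(0 + X) | --b--▸ u1
  u1 = b.a.b.(0 + (rec X. b.b.a.b.(0 + X))) | --b--▸ u2
  u2 = a.b.(0 + (rec X. b.b.a.b.(0 + X))) | --a--▸ u3
  u3 = b.(0 + (rec X. b.b.a.b.(0 + X))) | --b--▸ u4
  u4 = 0 + (rec X. b.b.a.b.(0 + X)) | --b--▸ u1
LTS(Q): 6 reachable states
  v0 = rec X. b.b.a.b.(0 + X + b.0) | --b--▸ v1
  v1 = b.a.b.(0 + (rec X. b.b.a.b.(0 + X + b.0)) + b.0) | --b--▸ v2
  v2 = a.b.(0 + (rec X. b.b.a.b.(0 + X + b.0)) + b.0) | --a--▸ v3
  v3 = b.(0 + (rec X. b.b.a.b.(0 + X + b.0)) + b.0) | --b--▸ v4
  v4 = 0 + (rec X. b.b.a.b.(0 + X + b.0)) + b.0 | --b--▸ v1, --b--▸ v5
  v5 = 0 | deadlocked
Bisimilarity quotient blocks:
  B0 = {u0, u4}
  B1 = {u1}
  B2 = {u2}
  B3 = {u3}
  B4 = {v0}
  B5 = {v1}
  B6 = {v2}
  B7 = {v3}
  B8 = {v4}
  B9 = {v5}
u0 ∈ B0, v0 ∈ B4 → different blocks

NO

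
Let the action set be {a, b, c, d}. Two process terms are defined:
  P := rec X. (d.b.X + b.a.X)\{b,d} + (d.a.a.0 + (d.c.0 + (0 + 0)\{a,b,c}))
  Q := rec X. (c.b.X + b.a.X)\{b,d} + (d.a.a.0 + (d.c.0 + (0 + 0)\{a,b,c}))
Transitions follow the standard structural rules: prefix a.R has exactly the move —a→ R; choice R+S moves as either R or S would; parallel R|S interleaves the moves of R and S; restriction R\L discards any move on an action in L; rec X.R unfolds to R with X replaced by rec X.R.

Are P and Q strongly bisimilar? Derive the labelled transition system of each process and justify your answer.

NO

Reachable graph of P (5 states):
  p0 = rec X. (d.b.X + b.a.X)\{b,d} + (d.a.a.0 + (d.c.0 + (0 + 0)\{a,b,c})) → =d=> p1, =d=> p2
  p1 = a.a.0 → =a=> p3
  p2 = c.0 → =c=> p4
  p3 = a.0 → =a=> p4
  p4 = 0 → ∅
Reachable graph of Q (6 states):
  q0 = rec X. (c.b.X + b.a.X)\{b,d} + (d.a.a.0 + (d.c.0 + (0 + 0)\{a,b,c})) → =c=> q1, =d=> q2, =d=> q3
  q1 = (b.(rec X. (c.b.X + b.a.X)\{b,d} + (d.a.a.0 + (d.c.0 + (0 + 0)\{a,b,c}))))\{b,d} → ∅
  q2 = a.a.0 → =a=> q4
  q3 = c.0 → =c=> q5
  q4 = a.0 → =a=> q5
  q5 = 0 → ∅
Coarsest stable partition (strong bisimilarity classes):
  B0 = {p0}
  B1 = {p2, q3}
  B2 = {p4, q1, q5}
  B3 = {p1, q2}
  B4 = {p3, q4}
  B5 = {q0}
p0 ∈ B0, q0 ∈ B5 → different blocks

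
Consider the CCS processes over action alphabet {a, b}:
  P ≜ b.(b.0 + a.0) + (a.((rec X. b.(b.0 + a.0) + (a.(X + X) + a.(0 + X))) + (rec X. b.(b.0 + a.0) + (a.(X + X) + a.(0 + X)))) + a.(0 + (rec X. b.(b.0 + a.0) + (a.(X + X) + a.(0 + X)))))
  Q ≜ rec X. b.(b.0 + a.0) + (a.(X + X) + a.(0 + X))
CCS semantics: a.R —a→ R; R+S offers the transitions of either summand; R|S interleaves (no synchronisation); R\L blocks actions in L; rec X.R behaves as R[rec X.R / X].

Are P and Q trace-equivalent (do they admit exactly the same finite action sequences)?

LTS(P): 5 reachable states
  s0 = b.(b.0 + a.0) + (a.((rec X. b.(b.0 + a.0) + (a.(X + X) + a.(0 + X))) + (rec X. b.(b.0 + a.0) + (a.(X + X) + a.(0 + X)))) + a.(0 + (rec X. b.(b.0 + a.0) + (a.(X + X) + a.(0 + X))))) | —a→ s1, —a→ s2, —b→ s3
  s1 = (rec X. b.(b.0 + a.0) + (a.(X + X) + a.(0 + X))) + (rec X. b.(b.0 + a.0) + (a.(X + X) + a.(0 + X))) | —a→ s1, —a→ s2, —b→ s3
  s2 = 0 + (rec X. b.(b.0 + a.0) + (a.(X + X) + a.(0 + X))) | —a→ s1, —a→ s2, —b→ s3
  s3 = b.0 + a.0 | —a→ s4, —b→ s4
  s4 = 0 | deadlocked
LTS(Q): 5 reachable states
  t0 = rec X. b.(b.0 + a.0) + (a.(X + X) + a.(0 + X)) | —a→ t1, —a→ t2, —b→ t3
  t1 = (rec X. b.(b.0 + a.0) + (a.(X + X) + a.(0 + X))) + (rec X. b.(b.0 + a.0) + (a.(X + X) + a.(0 + X))) | —a→ t1, —a→ t2, —b→ t3
  t2 = 0 + (rec X. b.(b.0 + a.0) + (a.(X + X) + a.(0 + X))) | —a→ t1, —a→ t2, —b→ t3
  t3 = b.0 + a.0 | —a→ t4, —b→ t4
  t4 = 0 | deadlocked
Coarsest stable partition (strong bisimilarity classes):
  B0 = {s0, s1, s2, t0, t1, t2}
  B1 = {s3, t3}
  B2 = {s4, t4}
s0 ∈ B0, t0 ∈ B0 → same block
Bisimilar ⇒ trace-equivalent.

traces(P) = traces(Q)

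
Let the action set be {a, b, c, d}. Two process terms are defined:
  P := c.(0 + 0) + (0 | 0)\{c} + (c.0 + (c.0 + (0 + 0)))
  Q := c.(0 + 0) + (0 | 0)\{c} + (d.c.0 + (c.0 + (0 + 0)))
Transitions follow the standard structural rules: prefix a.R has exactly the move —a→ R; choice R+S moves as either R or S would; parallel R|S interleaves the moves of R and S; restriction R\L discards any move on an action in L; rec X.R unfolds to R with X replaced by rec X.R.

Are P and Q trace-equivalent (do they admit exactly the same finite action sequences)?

NO — witness ⟨d⟩

P's transition system — 3 states:
  s0 = c.(0 + 0) + (0 | 0)\{c} + (c.0 + (c.0 + (0 + 0))) has moves --c--▸ s1, --c--▸ s2
  s1 = 0 has moves deadlocked
  s2 = 0 + 0 has moves deadlocked
Q's transition system — 4 states:
  t0 = c.(0 + 0) + (0 | 0)\{c} + (d.c.0 + (c.0 + (0 + 0))) has moves --c--▸ t1, --c--▸ t2, --d--▸ t3
  t1 = 0 has moves deadlocked
  t2 = 0 + 0 has moves deadlocked
  t3 = c.0 has moves --c--▸ t1
Run σ = ⟨d⟩ on Q: start {t0}
  [1] d ⇒ {t3}
  Q completes σ.
Run σ = ⟨d⟩ on P: start {s0}
  [1] d ⇒ no successor for P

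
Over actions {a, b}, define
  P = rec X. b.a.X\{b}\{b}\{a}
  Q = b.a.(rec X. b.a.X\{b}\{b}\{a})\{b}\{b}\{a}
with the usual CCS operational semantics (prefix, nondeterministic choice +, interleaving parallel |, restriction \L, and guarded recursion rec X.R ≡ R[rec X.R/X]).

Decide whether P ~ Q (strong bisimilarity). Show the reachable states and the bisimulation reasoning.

P's transition system — 3 states:
  s0 = rec X. b.a.X\{b}\{b}\{a} ⊢ --b--▸ s1
  s1 = a.(rec X. b.a.X\{b}\{b}\{a})\{b}\{b}\{a} ⊢ --a--▸ s2
  s2 = (rec X. b.a.X\{b}\{b}\{a})\{b}\{b}\{a} ⊢ ∅
Q's transition system — 3 states:
  t0 = b.a.(rec X. b.a.X\{b}\{b}\{a})\{b}\{b}\{a} ⊢ --b--▸ t1
  t1 = a.(rec X. b.a.X\{b}\{b}\{a})\{b}\{b}\{a} ⊢ --a--▸ t2
  t2 = (rec X. b.a.X\{b}\{b}\{a})\{b}\{b}\{a} ⊢ ∅
Bisimilarity quotient blocks:
  B0 = {s0, t0}
  B1 = {s1, t1}
  B2 = {s2, t2}
s0 ∈ B0, t0 ∈ B0 → same block

bisimilar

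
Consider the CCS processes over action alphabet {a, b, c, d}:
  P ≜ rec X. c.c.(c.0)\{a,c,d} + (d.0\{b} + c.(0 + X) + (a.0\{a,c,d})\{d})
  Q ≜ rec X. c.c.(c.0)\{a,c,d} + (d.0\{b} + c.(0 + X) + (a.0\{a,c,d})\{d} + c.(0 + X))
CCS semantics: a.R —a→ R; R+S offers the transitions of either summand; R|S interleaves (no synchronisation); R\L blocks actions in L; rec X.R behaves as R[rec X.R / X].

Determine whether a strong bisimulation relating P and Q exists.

bisimilar

LTS(P): 6 reachable states
  s0 = rec X. c.c.(c.0)\{a,c,d} + (d.0\{b} + c.(0 + X) + (a.0\{a,c,d})\{d}) ⊢ —a→ s1, —c→ s2, —c→ s3, —d→ s4
  s1 = 0\{a,c,d}\{d} ⊢ deadlocked
  s2 = 0 + (rec X. c.c.(c.0)\{a,c,d} + (d.0\{b} + c.(0 + X) + (a.0\{a,c,d})\{d})) ⊢ —a→ s1, —c→ s2, —c→ s3, —d→ s4
  s3 = c.(c.0)\{a,c,d} ⊢ —c→ s5
  s4 = 0\{b} ⊢ deadlocked
  s5 = (c.0)\{a,c,d} ⊢ deadlocked
LTS(Q): 6 reachable states
  t0 = rec X. c.c.(c.0)\{a,c,d} + (d.0\{b} + c.(0 + X) + (a.0\{a,c,d})\{d} + c.(0 + X)) ⊢ —a→ t1, —c→ t2, —c→ t3, —d→ t4
  t1 = 0\{a,c,d}\{d} ⊢ deadlocked
  t2 = 0 + (rec X. c.c.(c.0)\{a,c,d} + (d.0\{b} + c.(0 + X) + (a.0\{a,c,d})\{d} + c.(0 + X))) ⊢ —a→ t1, —c→ t2, —c→ t3, —d→ t4
  t3 = c.(c.0)\{a,c,d} ⊢ —c→ t5
  t4 = 0\{b} ⊢ deadlocked
  t5 = (c.0)\{a,c,d} ⊢ deadlocked
Partition-refinement fixed point:
  B0 = {s0, s2, t0, t2}
  B1 = {s1, s4, s5, t1, t4, t5}
  B2 = {s3, t3}
s0 ∈ B0, t0 ∈ B0 → same block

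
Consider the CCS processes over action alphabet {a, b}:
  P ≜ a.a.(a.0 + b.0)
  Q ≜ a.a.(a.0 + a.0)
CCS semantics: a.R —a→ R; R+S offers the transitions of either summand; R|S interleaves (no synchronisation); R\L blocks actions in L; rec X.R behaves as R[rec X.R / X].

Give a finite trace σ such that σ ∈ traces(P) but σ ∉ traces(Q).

P's transition system — 4 states:
  p0 = a.a.(a.0 + b.0) | =a=> p1
  p1 = a.(a.0 + b.0) | =a=> p2
  p2 = a.0 + b.0 | =a=> p3, =b=> p3
  p3 = 0 | deadlocked
Q's transition system — 4 states:
  q0 = a.a.(a.0 + a.0) | =a=> q1
  q1 = a.(a.0 + a.0) | =a=> q2
  q2 = a.0 + a.0 | =a=> q3
  q3 = 0 | deadlocked
Trace ⟨aab⟩ through P, begin at {p0}:
  [1] a ⇒ {p1}
  [2] a ⇒ {p2}
  [3] b ⇒ {p3}
  — P admits the full trace.
Trace ⟨aab⟩ through Q, begin at {q0}:
  [1] a ⇒ {q1}
  [2] a ⇒ {q2}
  [3] b ⇒ no successor for Q

aab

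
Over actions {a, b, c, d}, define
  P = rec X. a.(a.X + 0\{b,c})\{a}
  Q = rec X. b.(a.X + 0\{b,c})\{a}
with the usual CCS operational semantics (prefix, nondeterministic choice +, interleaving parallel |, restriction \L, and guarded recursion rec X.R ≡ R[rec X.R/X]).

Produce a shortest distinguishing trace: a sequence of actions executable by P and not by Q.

a

P's transition system — 2 states:
  p0 = rec X. a.(a.X + 0\{b,c})\{a} has moves ··a··> p1
  p1 = (a.(rec X. a.(a.X + 0\{b,c})\{a}) + 0\{b,c})\{a} has moves (no moves)
Q's transition system — 2 states:
  q0 = rec X. b.(a.X + 0\{b,c})\{a} has moves ··b··> q1
  q1 = (a.(rec X. b.(a.X + 0\{b,c})\{a}) + 0\{b,c})\{a} has moves (no moves)
Trace ⟨a⟩ through P, begin at {p0}:
  after a @ step 1: {p1}
  P completes σ.
Trace ⟨a⟩ through Q, begin at {q0}:
  after a @ step 1: ∅  — Q cannot continue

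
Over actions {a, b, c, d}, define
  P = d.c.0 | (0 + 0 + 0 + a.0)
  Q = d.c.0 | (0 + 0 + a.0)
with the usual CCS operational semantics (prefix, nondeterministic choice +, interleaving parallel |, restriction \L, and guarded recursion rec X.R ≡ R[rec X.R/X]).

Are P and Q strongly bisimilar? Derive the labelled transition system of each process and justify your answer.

YES

P's transition system — 6 states:
  p0 = d.c.0 | (0 + 0 + 0 + a.0) has moves -a-> p1, -d-> p2
  p1 = d.c.0 | 0 has moves -d-> p3
  p2 = c.0 | (0 + 0 + 0 + a.0) has moves -a-> p3, -c-> p4
  p3 = c.0 | 0 has moves -c-> p5
  p4 = 0 | (0 + 0 + 0 + a.0) has moves -a-> p5
  p5 = 0 | 0 has moves (no moves)
Q's transition system — 6 states:
  q0 = d.c.0 | (0 + 0 + a.0) has moves -a-> q1, -d-> q2
  q1 = d.c.0 | 0 has moves -d-> q3
  q2 = c.0 | (0 + 0 + a.0) has moves -a-> q3, -c-> q4
  q3 = c.0 | 0 has moves -c-> q5
  q4 = 0 | (0 + 0 + a.0) has moves -a-> q5
  q5 = 0 | 0 has moves (no moves)
Bisimilarity quotient blocks:
  B0 = {p0, q0}
  B1 = {p2, q2}
  B2 = {p3, q3}
  B3 = {p5, q5}
  B4 = {p4, q4}
  B5 = {p1, q1}
p0 ∈ B0, q0 ∈ B0 → same block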